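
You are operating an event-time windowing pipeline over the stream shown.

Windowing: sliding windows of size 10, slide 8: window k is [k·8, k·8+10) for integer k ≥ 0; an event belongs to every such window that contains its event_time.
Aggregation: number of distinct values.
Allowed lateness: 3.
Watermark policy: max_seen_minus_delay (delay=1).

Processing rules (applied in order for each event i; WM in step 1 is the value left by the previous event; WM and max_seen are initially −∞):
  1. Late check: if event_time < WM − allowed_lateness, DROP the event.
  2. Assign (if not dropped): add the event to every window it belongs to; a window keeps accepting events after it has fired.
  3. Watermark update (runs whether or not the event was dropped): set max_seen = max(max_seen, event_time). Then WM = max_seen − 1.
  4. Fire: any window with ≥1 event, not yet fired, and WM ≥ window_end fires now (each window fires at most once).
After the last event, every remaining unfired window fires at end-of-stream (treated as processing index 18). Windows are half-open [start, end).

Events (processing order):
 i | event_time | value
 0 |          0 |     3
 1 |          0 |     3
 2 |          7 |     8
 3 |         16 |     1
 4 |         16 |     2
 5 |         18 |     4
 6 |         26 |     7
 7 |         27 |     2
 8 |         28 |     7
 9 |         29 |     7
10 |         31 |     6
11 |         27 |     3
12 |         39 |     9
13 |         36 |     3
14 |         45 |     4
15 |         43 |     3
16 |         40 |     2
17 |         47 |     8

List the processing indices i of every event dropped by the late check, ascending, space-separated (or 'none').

16

i=0 t=0 v=3: → [0,10); WM=-1
i=1 t=0 v=3: → [0,10); WM=-1
i=2 t=7 v=8: → [0,10); WM=6
i=3 t=16 v=1: → [16,26),[8,18); WM=15; [0,10) fires=2
i=4 t=16 v=2: → [16,26),[8,18); WM=15
i=5 t=18 v=4: → [16,26); WM=17
i=6 t=26 v=7: → [24,34); WM=25; [8,18) fires=2
i=7 t=27 v=2: → [24,34); WM=26; [16,26) fires=3
i=8 t=28 v=7: → [24,34); WM=27
i=9 t=29 v=7: → [24,34); WM=28
i=10 t=31 v=6: → [24,34); WM=30
i=11 t=27 v=3: → [24,34); WM=30
i=12 t=39 v=9: → [32,42); WM=38; [24,34) fires=4
i=13 t=36 v=3: → [32,42); WM=38
i=14 t=45 v=4: → [40,50); WM=44; [32,42) fires=2
i=15 t=43 v=3: → [40,50); WM=44
i=16 t=40 v=2: DROP (t<44-3); WM=44
i=17 t=47 v=8: → [40,50); WM=46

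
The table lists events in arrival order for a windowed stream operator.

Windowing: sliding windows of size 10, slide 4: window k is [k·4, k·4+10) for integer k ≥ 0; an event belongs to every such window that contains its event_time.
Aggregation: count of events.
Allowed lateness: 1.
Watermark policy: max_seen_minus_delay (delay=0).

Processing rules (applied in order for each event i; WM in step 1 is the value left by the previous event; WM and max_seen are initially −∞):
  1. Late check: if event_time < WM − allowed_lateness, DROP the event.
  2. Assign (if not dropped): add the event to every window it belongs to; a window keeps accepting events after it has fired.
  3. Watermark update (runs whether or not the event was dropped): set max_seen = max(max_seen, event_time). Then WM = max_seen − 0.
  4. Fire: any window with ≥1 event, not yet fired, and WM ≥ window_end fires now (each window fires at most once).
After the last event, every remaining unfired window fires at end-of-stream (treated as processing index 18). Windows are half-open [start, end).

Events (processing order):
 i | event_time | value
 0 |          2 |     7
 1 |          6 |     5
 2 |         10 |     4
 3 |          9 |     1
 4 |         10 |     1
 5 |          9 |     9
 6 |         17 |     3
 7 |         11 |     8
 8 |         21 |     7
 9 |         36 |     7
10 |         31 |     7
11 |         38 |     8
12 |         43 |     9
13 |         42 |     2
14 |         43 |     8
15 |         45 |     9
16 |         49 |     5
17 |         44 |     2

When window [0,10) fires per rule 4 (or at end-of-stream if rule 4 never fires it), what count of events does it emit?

i=0 t=2 v=7: → [0,10); WM=2
i=1 t=6 v=5: → [4,14),[0,10); WM=6
i=2 t=10 v=4: → [8,18),[4,14); WM=10; [0,10) fires=2
i=3 t=9 v=1: → [8,18),[4,14),[0,10); WM=10
i=4 t=10 v=1: → [8,18),[4,14); WM=10
i=5 t=9 v=9: → [8,18),[4,14),[0,10); WM=10
i=6 t=17 v=3: → [16,26),[12,22),[8,18); WM=17; [4,14) fires=5
i=7 t=11 v=8: DROP (t<17-1); WM=17
i=8 t=21 v=7: → [20,30),[16,26),[12,22); WM=21; [8,18) fires=5
i=9 t=36 v=7: → [36,46),[32,42),[28,38); WM=36; [12,22) fires=2 [16,26) fires=2 [20,30) fires=1
i=10 t=31 v=7: DROP (t<36-1); WM=36
i=11 t=38 v=8: → [36,46),[32,42); WM=38; [28,38) fires=1
i=12 t=43 v=9: → [40,50),[36,46); WM=43; [32,42) fires=2
i=13 t=42 v=2: → [40,50),[36,46); WM=43
i=14 t=43 v=8: → [40,50),[36,46); WM=43
i=15 t=45 v=9: → [44,54),[40,50),[36,46); WM=45
i=16 t=49 v=5: → [48,58),[44,54),[40,50); WM=49; [36,46) fires=6
i=17 t=44 v=2: DROP (t<49-1); WM=49

2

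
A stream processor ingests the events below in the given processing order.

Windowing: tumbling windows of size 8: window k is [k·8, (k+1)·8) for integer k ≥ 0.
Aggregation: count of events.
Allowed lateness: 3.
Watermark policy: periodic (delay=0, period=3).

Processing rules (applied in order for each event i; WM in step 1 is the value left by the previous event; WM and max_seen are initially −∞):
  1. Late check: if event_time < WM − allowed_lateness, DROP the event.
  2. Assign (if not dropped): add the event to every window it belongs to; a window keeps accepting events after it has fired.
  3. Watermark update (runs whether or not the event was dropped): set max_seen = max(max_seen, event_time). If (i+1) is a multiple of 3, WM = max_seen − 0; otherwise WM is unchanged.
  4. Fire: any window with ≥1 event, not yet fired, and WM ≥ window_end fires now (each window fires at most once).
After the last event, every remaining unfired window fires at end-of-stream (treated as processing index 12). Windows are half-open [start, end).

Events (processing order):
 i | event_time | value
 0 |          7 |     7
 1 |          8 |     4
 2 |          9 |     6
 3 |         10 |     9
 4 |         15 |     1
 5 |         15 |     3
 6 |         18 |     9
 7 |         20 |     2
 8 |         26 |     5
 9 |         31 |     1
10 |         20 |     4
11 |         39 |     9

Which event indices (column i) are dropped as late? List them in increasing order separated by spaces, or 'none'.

10

i=0 t=7 v=7: → [0,8); WM=−∞
i=1 t=8 v=4: → [8,16); WM=−∞
i=2 t=9 v=6: → [8,16); WM=9; [0,8) fires=1
i=3 t=10 v=9: → [8,16); WM=9
i=4 t=15 v=1: → [8,16); WM=9
i=5 t=15 v=3: → [8,16); WM=15
i=6 t=18 v=9: → [16,24); WM=15
i=7 t=20 v=2: → [16,24); WM=15
i=8 t=26 v=5: → [24,32); WM=26; [8,16) fires=5 [16,24) fires=2
i=9 t=31 v=1: → [24,32); WM=26
i=10 t=20 v=4: DROP (t<26-3); WM=26
i=11 t=39 v=9: → [32,40); WM=39; [24,32) fires=2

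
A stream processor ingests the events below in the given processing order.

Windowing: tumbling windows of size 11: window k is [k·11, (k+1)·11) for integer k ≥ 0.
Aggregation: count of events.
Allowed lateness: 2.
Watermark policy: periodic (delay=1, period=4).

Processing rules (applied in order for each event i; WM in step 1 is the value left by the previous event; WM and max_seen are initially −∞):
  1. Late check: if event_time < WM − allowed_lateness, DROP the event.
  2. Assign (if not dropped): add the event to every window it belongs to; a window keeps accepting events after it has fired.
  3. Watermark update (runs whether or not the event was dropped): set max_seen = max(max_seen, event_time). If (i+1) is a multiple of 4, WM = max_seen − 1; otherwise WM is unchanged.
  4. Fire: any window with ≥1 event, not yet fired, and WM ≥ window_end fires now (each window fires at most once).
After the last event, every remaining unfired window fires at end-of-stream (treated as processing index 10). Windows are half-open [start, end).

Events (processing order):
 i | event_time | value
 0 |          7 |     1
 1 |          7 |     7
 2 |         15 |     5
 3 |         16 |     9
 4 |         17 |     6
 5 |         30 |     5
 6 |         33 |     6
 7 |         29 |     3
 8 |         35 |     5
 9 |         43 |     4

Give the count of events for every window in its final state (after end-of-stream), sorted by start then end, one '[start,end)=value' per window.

i=0 t=7 v=1: → [0,11); WM=−∞
i=1 t=7 v=7: → [0,11); WM=−∞
i=2 t=15 v=5: → [11,22); WM=−∞
i=3 t=16 v=9: → [11,22); WM=15; [0,11) fires=2
i=4 t=17 v=6: → [11,22); WM=15
i=5 t=30 v=5: → [22,33); WM=15
i=6 t=33 v=6: → [33,44); WM=15
i=7 t=29 v=3: → [22,33); WM=32; [11,22) fires=3
i=8 t=35 v=5: → [33,44); WM=32
i=9 t=43 v=4: → [33,44); WM=32

[0,11)=2 [11,22)=3 [22,33)=2 [33,44)=3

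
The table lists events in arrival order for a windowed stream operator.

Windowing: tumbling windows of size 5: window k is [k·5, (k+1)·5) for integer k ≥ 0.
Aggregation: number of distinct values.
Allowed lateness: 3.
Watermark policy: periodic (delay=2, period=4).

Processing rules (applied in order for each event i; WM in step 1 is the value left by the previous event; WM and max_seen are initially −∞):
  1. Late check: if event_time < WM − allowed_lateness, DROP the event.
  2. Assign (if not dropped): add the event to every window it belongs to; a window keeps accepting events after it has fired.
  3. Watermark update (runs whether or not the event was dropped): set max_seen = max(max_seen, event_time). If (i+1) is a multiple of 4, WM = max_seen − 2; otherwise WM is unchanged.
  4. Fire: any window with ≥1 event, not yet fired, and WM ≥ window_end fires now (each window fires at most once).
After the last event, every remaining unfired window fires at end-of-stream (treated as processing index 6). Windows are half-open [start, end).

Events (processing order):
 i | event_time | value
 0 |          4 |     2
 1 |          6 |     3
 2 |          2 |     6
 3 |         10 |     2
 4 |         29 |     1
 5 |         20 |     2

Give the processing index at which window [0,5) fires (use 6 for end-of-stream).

i=0 t=4 v=2: → [0,5); WM=−∞
i=1 t=6 v=3: → [5,10); WM=−∞
i=2 t=2 v=6: → [0,5); WM=−∞
i=3 t=10 v=2: → [10,15); WM=8; [0,5) fires=2
i=4 t=29 v=1: → [25,30); WM=8
i=5 t=20 v=2: → [20,25); WM=8

3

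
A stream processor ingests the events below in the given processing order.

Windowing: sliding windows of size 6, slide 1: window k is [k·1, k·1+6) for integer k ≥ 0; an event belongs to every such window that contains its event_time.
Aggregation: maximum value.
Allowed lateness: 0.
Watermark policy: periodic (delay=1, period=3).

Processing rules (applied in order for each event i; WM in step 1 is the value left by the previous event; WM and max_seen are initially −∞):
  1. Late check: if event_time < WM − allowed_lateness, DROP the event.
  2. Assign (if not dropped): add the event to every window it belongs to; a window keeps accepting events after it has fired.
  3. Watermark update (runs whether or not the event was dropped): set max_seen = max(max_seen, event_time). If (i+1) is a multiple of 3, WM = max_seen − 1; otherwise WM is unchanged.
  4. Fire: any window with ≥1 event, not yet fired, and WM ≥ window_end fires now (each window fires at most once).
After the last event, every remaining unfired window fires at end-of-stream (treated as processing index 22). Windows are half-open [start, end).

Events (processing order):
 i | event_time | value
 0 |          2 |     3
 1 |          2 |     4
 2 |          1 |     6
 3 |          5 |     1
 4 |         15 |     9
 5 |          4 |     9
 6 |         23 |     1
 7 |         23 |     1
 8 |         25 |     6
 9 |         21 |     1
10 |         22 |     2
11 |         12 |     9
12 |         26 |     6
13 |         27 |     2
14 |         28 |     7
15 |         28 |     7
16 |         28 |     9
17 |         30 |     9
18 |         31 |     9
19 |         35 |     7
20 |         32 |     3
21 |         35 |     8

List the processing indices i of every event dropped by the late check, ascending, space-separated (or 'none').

9 10 11

i=0 t=2 v=3: → [2,8),[1,7),[0,6); WM=−∞
i=1 t=2 v=4: → [2,8),[1,7),[0,6); WM=−∞
i=2 t=1 v=6: → [1,7),[0,6); WM=1
i=3 t=5 v=1: → [5,11),[4,10),[3,9),[2,8),[1,7),[0,6); WM=1
i=4 t=15 v=9: → [15,21),[14,20),[13,19),[12,18),[11,17),[10,16); WM=1
i=5 t=4 v=9: → [4,10),[3,9),[2,8),[1,7),[0,6); WM=14; [0,6) fires=9 [1,7) fires=9 [2,8) fires=9 [3,9) fires=9 [4,10) fires=9 [5,11) fires=1
i=6 t=23 v=1: → [23,29),[22,28),[21,27),[20,26),[19,25),[18,24); WM=14
i=7 t=23 v=1: → [23,29),[22,28),[21,27),[20,26),[19,25),[18,24); WM=14
i=8 t=25 v=6: → [25,31),[24,30),[23,29),[22,28),[21,27),[20,26); WM=24; [10,16) fires=9 [11,17) fires=9 [12,18) fires=9 [13,19) fires=9 [14,20) fires=9 [15,21) fires=9 [18,24) fires=1
i=9 t=21 v=1: DROP (t<24-0); WM=24
i=10 t=22 v=2: DROP (t<24-0); WM=24
i=11 t=12 v=9: DROP (t<24-0); WM=24
i=12 t=26 v=6: → [26,32),[25,31),[24,30),[23,29),[22,28),[21,27); WM=24
i=13 t=27 v=2: → [27,33),[26,32),[25,31),[24,30),[23,29),[22,28); WM=24
i=14 t=28 v=7: → [28,34),[27,33),[26,32),[25,31),[24,30),[23,29); WM=27; [19,25) fires=1 [20,26) fires=6 [21,27) fires=6
i=15 t=28 v=7: → [28,34),[27,33),[26,32),[25,31),[24,30),[23,29); WM=27
i=16 t=28 v=9: → [28,34),[27,33),[26,32),[25,31),[24,30),[23,29); WM=27
i=17 t=30 v=9: → [30,36),[29,35),[28,34),[27,33),[26,32),[25,31); WM=29; [22,28) fires=6 [23,29) fires=9
i=18 t=31 v=9: → [31,37),[30,36),[29,35),[28,34),[27,33),[26,32); WM=29
i=19 t=35 v=7: → [35,41),[34,40),[33,39),[32,38),[31,37),[30,36); WM=29
i=20 t=32 v=3: → [32,38),[31,37),[30,36),[29,35),[28,34),[27,33); WM=34; [24,30) fires=9 [25,31) fires=9 [26,32) fires=9 [27,33) fires=9 [28,34) fires=9
i=21 t=35 v=8: → [35,41),[34,40),[33,39),[32,38),[31,37),[30,36); WM=34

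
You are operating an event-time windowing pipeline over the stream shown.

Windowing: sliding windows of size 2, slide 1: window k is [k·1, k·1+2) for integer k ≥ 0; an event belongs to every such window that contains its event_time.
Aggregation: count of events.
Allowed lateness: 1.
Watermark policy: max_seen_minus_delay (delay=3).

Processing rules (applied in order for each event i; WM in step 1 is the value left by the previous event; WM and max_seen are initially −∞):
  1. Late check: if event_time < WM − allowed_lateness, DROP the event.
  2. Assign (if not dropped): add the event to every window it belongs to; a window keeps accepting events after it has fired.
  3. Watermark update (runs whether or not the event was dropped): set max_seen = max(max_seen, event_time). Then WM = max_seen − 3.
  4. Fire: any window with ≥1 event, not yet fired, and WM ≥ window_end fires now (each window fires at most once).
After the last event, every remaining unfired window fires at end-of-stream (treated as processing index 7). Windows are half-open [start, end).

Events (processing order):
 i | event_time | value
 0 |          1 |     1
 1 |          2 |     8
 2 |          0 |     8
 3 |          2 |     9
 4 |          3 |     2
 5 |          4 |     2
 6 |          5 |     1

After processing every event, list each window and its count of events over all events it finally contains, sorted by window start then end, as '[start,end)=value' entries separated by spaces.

i=0 t=1 v=1: → [1,3),[0,2); WM=-2
i=1 t=2 v=8: → [2,4),[1,3); WM=-1
i=2 t=0 v=8: → [0,2); WM=-1
i=3 t=2 v=9: → [2,4),[1,3); WM=-1
i=4 t=3 v=2: → [3,5),[2,4); WM=0
i=5 t=4 v=2: → [4,6),[3,5); WM=1
i=6 t=5 v=1: → [5,7),[4,6); WM=2; [0,2) fires=2

[0,2)=2 [1,3)=3 [2,4)=3 [3,5)=2 [4,6)=2 [5,7)=1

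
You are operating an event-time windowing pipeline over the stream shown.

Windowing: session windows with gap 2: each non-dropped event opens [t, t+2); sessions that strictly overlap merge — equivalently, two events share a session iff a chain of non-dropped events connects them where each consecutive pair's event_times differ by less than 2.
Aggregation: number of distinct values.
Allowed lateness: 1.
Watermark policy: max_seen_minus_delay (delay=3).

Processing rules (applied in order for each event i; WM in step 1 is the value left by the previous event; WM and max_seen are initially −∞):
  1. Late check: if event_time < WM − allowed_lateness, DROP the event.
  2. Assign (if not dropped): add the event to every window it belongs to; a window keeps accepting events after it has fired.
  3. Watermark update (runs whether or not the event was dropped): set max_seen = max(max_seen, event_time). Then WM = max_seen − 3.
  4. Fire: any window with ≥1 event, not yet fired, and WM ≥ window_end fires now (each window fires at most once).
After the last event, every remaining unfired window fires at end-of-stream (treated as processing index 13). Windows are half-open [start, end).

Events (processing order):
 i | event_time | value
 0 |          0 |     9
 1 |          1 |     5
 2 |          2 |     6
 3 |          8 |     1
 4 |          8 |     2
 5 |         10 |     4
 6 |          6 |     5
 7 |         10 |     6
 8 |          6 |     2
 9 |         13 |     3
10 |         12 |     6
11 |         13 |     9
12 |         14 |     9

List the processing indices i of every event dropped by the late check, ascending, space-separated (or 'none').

i=0 t=0 v=9: → [0,2); WM=-3
i=1 t=1 v=5: → [0,3); WM=-2
i=2 t=2 v=6: → [0,4); WM=-1
i=3 t=8 v=1: → [8,10); WM=5
i=4 t=8 v=2: → [8,10); WM=5
i=5 t=10 v=4: → [10,12); WM=7
i=6 t=6 v=5: → [6,8); WM=7
i=7 t=10 v=6: → [10,12); WM=7
i=8 t=6 v=2: → [6,8); WM=7
i=9 t=13 v=3: → [13,15); WM=10
i=10 t=12 v=6: → [12,15); WM=10
i=11 t=13 v=9: → [12,15); WM=10
i=12 t=14 v=9: → [12,16); WM=11

none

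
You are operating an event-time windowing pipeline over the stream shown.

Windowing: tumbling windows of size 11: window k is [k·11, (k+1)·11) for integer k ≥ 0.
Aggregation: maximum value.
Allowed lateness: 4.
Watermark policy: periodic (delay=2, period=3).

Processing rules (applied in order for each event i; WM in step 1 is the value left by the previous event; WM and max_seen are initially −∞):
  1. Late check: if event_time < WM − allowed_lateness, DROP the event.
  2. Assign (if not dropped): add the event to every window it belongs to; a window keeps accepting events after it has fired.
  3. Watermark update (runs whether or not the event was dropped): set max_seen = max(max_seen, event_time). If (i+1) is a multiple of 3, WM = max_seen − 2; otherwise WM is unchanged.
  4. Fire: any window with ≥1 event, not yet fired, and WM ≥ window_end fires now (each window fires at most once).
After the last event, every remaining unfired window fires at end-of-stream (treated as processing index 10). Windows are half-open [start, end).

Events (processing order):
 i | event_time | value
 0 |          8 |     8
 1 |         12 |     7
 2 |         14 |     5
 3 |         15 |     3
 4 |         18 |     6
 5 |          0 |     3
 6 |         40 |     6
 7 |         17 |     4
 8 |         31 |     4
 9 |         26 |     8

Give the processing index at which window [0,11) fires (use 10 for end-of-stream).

i=0 t=8 v=8: → [0,11); WM=−∞
i=1 t=12 v=7: → [11,22); WM=−∞
i=2 t=14 v=5: → [11,22); WM=12; [0,11) fires=8
i=3 t=15 v=3: → [11,22); WM=12
i=4 t=18 v=6: → [11,22); WM=12
i=5 t=0 v=3: DROP (t<12-4); WM=16
i=6 t=40 v=6: → [33,44); WM=16
i=7 t=17 v=4: → [11,22); WM=16
i=8 t=31 v=4: → [22,33); WM=38; [11,22) fires=7 [22,33) fires=4
i=9 t=26 v=8: DROP (t<38-4); WM=38

2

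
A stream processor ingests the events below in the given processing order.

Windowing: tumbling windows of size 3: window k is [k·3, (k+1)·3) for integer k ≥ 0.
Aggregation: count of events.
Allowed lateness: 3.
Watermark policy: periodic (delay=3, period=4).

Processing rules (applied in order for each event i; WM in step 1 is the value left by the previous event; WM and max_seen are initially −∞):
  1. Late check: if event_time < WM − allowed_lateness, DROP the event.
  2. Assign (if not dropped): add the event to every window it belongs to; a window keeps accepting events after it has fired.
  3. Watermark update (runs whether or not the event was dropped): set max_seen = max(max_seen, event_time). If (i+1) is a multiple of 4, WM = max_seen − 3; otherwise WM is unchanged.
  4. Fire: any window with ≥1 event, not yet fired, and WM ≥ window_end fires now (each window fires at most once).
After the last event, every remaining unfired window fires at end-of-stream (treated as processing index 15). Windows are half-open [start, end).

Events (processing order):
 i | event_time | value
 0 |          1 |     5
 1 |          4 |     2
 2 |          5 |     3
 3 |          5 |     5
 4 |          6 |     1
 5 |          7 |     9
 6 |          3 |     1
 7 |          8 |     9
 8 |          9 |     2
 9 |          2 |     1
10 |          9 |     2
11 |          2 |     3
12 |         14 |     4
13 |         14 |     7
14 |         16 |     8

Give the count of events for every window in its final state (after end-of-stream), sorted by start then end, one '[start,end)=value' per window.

i=0 t=1 v=5: → [0,3); WM=−∞
i=1 t=4 v=2: → [3,6); WM=−∞
i=2 t=5 v=3: → [3,6); WM=−∞
i=3 t=5 v=5: → [3,6); WM=2
i=4 t=6 v=1: → [6,9); WM=2
i=5 t=7 v=9: → [6,9); WM=2
i=6 t=3 v=1: → [3,6); WM=2
i=7 t=8 v=9: → [6,9); WM=5; [0,3) fires=1
i=8 t=9 v=2: → [9,12); WM=5
i=9 t=2 v=1: → [0,3); WM=5
i=10 t=9 v=2: → [9,12); WM=5
i=11 t=2 v=3: → [0,3); WM=6; [3,6) fires=4
i=12 t=14 v=4: → [12,15); WM=6
i=13 t=14 v=7: → [12,15); WM=6
i=14 t=16 v=8: → [15,18); WM=6

[0,3)=3 [3,6)=4 [6,9)=3 [9,12)=2 [12,15)=2 [15,18)=1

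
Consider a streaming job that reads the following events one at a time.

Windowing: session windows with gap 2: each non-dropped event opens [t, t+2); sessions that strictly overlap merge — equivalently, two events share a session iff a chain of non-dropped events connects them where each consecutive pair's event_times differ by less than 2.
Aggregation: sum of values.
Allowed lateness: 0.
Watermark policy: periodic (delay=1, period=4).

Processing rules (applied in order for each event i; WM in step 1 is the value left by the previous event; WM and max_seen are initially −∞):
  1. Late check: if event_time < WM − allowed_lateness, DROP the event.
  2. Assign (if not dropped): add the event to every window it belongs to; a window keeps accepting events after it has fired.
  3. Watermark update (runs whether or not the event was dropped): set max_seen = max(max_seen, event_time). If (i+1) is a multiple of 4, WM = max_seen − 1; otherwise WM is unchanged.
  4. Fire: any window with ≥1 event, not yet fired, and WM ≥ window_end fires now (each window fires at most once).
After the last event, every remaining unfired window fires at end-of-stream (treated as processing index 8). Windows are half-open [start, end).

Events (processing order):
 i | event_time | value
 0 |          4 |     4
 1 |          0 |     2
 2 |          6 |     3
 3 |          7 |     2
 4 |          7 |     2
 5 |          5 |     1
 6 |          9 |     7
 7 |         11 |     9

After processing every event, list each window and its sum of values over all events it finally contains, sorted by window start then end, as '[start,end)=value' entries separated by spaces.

i=0 t=4 v=4: → [4,6); WM=−∞
i=1 t=0 v=2: → [0,2); WM=−∞
i=2 t=6 v=3: → [6,8); WM=−∞
i=3 t=7 v=2: → [6,9); WM=6
i=4 t=7 v=2: → [6,9); WM=6
i=5 t=5 v=1: DROP (t<6-0); WM=6
i=6 t=9 v=7: → [9,11); WM=6
i=7 t=11 v=9: → [11,13); WM=10

[0,2)=2 [4,6)=4 [6,9)=7 [9,11)=7 [11,13)=9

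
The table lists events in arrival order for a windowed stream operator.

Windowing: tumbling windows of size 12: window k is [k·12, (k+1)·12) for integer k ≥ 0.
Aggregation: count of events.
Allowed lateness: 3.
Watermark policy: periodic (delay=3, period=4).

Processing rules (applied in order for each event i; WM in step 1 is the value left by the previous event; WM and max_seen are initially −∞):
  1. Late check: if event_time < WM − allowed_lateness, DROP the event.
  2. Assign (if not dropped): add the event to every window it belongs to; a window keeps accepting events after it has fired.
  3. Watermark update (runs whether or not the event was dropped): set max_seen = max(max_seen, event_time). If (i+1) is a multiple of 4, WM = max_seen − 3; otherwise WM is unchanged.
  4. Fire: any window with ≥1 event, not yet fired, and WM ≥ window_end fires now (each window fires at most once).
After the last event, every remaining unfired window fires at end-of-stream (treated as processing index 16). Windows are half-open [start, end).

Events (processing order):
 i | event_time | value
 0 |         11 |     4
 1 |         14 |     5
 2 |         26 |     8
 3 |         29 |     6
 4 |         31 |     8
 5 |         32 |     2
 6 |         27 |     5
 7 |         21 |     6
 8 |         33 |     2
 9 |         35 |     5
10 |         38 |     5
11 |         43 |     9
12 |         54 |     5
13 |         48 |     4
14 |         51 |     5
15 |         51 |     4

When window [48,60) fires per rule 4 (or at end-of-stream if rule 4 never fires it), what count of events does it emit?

i=0 t=11 v=4: → [0,12); WM=−∞
i=1 t=14 v=5: → [12,24); WM=−∞
i=2 t=26 v=8: → [24,36); WM=−∞
i=3 t=29 v=6: → [24,36); WM=26; [0,12) fires=1 [12,24) fires=1
i=4 t=31 v=8: → [24,36); WM=26
i=5 t=32 v=2: → [24,36); WM=26
i=6 t=27 v=5: → [24,36); WM=26
i=7 t=21 v=6: DROP (t<26-3); WM=29
i=8 t=33 v=2: → [24,36); WM=29
i=9 t=35 v=5: → [24,36); WM=29
i=10 t=38 v=5: → [36,48); WM=29
i=11 t=43 v=9: → [36,48); WM=40; [24,36) fires=7
i=12 t=54 v=5: → [48,60); WM=40
i=13 t=48 v=4: → [48,60); WM=40
i=14 t=51 v=5: → [48,60); WM=40
i=15 t=51 v=4: → [48,60); WM=51; [36,48) fires=2

4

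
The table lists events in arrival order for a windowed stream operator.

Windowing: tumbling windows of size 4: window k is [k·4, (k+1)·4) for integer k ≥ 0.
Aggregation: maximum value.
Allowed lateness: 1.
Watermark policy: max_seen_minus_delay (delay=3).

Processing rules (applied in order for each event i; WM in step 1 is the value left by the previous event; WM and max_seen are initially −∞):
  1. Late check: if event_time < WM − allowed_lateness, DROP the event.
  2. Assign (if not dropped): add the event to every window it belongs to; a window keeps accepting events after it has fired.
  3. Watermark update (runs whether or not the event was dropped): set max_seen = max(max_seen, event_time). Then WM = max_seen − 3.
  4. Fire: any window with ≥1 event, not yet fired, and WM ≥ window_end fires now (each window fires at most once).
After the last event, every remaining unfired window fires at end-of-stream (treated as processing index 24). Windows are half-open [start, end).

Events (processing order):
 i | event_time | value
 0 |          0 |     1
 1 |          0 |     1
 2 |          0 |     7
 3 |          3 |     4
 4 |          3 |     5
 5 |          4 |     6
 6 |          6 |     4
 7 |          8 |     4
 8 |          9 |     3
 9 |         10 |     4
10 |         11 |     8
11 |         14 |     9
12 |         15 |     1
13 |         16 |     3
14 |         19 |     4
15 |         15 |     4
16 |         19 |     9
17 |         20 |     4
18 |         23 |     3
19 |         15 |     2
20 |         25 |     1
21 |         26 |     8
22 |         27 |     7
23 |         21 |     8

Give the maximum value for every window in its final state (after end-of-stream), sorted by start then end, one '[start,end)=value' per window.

[0,4)=7 [4,8)=6 [8,12)=8 [12,16)=9 [16,20)=9 [20,24)=4 [24,28)=8

i=0 t=0 v=1: → [0,4); WM=-3
i=1 t=0 v=1: → [0,4); WM=-3
i=2 t=0 v=7: → [0,4); WM=-3
i=3 t=3 v=4: → [0,4); WM=0
i=4 t=3 v=5: → [0,4); WM=0
i=5 t=4 v=6: → [4,8); WM=1
i=6 t=6 v=4: → [4,8); WM=3
i=7 t=8 v=4: → [8,12); WM=5; [0,4) fires=7
i=8 t=9 v=3: → [8,12); WM=6
i=9 t=10 v=4: → [8,12); WM=7
i=10 t=11 v=8: → [8,12); WM=8; [4,8) fires=6
i=11 t=14 v=9: → [12,16); WM=11
i=12 t=15 v=1: → [12,16); WM=12; [8,12) fires=8
i=13 t=16 v=3: → [16,20); WM=13
i=14 t=19 v=4: → [16,20); WM=16; [12,16) fires=9
i=15 t=15 v=4: → [12,16); WM=16
i=16 t=19 v=9: → [16,20); WM=16
i=17 t=20 v=4: → [20,24); WM=17
i=18 t=23 v=3: → [20,24); WM=20; [16,20) fires=9
i=19 t=15 v=2: DROP (t<20-1); WM=20
i=20 t=25 v=1: → [24,28); WM=22
i=21 t=26 v=8: → [24,28); WM=23
i=22 t=27 v=7: → [24,28); WM=24; [20,24) fires=4
i=23 t=21 v=8: DROP (t<24-1); WM=24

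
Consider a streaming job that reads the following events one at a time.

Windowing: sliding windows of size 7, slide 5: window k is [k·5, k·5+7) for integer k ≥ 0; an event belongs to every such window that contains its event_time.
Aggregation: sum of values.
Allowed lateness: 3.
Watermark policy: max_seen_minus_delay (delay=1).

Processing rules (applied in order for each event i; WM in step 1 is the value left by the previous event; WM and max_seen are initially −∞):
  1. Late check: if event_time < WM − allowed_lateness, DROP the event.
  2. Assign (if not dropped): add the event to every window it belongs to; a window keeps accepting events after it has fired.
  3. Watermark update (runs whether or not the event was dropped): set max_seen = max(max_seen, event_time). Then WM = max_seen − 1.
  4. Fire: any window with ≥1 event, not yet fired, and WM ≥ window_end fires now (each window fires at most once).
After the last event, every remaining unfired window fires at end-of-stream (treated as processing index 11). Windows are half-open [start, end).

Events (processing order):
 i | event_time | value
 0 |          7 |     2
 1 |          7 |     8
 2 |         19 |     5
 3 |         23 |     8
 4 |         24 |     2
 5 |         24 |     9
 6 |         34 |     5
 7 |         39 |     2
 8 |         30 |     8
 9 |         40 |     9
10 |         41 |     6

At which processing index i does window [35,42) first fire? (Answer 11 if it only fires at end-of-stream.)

i=0 t=7 v=2: → [5,12); WM=6
i=1 t=7 v=8: → [5,12); WM=6
i=2 t=19 v=5: → [15,22); WM=18; [5,12) fires=10
i=3 t=23 v=8: → [20,27); WM=22; [15,22) fires=5
i=4 t=24 v=2: → [20,27); WM=23
i=5 t=24 v=9: → [20,27); WM=23
i=6 t=34 v=5: → [30,37); WM=33; [20,27) fires=19
i=7 t=39 v=2: → [35,42); WM=38; [30,37) fires=5
i=8 t=30 v=8: DROP (t<38-3); WM=38
i=9 t=40 v=9: → [40,47),[35,42); WM=39
i=10 t=41 v=6: → [40,47),[35,42); WM=40

11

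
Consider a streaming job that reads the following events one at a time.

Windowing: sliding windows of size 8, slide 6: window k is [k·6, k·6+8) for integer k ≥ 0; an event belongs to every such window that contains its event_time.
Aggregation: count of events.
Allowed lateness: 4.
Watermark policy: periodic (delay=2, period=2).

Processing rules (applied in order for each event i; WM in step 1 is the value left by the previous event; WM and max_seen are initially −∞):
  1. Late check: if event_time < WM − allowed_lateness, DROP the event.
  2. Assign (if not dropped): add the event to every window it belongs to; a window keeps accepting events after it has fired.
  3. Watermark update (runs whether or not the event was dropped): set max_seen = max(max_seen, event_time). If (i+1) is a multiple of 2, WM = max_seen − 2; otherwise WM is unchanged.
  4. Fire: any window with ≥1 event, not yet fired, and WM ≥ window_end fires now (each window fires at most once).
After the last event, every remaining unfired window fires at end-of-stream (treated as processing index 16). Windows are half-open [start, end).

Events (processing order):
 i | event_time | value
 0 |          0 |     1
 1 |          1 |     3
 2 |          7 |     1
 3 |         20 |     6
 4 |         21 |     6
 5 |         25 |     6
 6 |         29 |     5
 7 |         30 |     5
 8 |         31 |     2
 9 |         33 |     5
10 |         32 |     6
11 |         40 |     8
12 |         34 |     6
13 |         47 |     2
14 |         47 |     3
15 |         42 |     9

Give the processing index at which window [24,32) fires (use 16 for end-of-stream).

i=0 t=0 v=1: → [0,8); WM=−∞
i=1 t=1 v=3: → [0,8); WM=-1
i=2 t=7 v=1: → [6,14),[0,8); WM=-1
i=3 t=20 v=6: → [18,26); WM=18; [0,8) fires=3 [6,14) fires=1
i=4 t=21 v=6: → [18,26); WM=18
i=5 t=25 v=6: → [24,32),[18,26); WM=23
i=6 t=29 v=5: → [24,32); WM=23
i=7 t=30 v=5: → [30,38),[24,32); WM=28; [18,26) fires=3
i=8 t=31 v=2: → [30,38),[24,32); WM=28
i=9 t=33 v=5: → [30,38); WM=31
i=10 t=32 v=6: → [30,38); WM=31
i=11 t=40 v=8: → [36,44); WM=38; [24,32) fires=4 [30,38) fires=4
i=12 t=34 v=6: → [30,38); WM=38
i=13 t=47 v=2: → [42,50); WM=45; [36,44) fires=1
i=14 t=47 v=3: → [42,50); WM=45
i=15 t=42 v=9: → [42,50),[36,44); WM=45

11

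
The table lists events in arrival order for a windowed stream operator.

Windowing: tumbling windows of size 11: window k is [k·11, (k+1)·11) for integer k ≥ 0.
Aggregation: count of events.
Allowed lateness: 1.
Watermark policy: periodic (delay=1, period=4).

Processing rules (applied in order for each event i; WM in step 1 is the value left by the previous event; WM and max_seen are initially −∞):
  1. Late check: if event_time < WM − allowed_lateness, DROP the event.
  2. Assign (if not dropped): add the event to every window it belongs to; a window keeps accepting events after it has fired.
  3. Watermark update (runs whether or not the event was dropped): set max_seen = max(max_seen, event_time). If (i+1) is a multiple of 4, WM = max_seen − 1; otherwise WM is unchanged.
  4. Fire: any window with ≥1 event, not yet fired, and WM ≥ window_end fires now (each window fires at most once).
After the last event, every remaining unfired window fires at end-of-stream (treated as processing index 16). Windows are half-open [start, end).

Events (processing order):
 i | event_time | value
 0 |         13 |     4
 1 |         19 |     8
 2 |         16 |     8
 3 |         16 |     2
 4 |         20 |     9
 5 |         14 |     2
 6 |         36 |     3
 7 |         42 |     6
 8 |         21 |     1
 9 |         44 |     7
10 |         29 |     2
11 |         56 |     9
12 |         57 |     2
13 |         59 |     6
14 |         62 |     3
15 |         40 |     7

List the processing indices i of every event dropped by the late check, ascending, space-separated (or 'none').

5 8 10 15

i=0 t=13 v=4: → [11,22); WM=−∞
i=1 t=19 v=8: → [11,22); WM=−∞
i=2 t=16 v=8: → [11,22); WM=−∞
i=3 t=16 v=2: → [11,22); WM=18
i=4 t=20 v=9: → [11,22); WM=18
i=5 t=14 v=2: DROP (t<18-1); WM=18
i=6 t=36 v=3: → [33,44); WM=18
i=7 t=42 v=6: → [33,44); WM=41; [11,22) fires=5
i=8 t=21 v=1: DROP (t<41-1); WM=41
i=9 t=44 v=7: → [44,55); WM=41
i=10 t=29 v=2: DROP (t<41-1); WM=41
i=11 t=56 v=9: → [55,66); WM=55; [33,44) fires=2 [44,55) fires=1
i=12 t=57 v=2: → [55,66); WM=55
i=13 t=59 v=6: → [55,66); WM=55
i=14 t=62 v=3: → [55,66); WM=55
i=15 t=40 v=7: DROP (t<55-1); WM=61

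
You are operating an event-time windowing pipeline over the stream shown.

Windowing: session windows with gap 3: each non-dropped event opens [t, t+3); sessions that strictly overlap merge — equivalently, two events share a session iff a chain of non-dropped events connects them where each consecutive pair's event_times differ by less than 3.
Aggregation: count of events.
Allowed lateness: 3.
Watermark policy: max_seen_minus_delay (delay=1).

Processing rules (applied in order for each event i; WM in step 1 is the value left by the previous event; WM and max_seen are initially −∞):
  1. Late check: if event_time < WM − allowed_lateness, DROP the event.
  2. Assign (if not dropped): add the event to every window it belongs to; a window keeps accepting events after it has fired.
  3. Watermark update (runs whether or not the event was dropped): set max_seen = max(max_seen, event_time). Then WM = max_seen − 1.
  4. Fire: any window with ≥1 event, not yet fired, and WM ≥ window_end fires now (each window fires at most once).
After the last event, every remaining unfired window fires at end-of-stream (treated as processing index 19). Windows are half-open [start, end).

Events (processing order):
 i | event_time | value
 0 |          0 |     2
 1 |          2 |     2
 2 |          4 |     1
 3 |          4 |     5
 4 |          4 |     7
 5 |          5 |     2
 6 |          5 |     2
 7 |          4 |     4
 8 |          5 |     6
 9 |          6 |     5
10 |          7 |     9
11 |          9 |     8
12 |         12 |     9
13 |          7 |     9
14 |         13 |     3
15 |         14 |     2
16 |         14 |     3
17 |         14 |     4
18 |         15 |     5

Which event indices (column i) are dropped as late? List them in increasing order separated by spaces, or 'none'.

i=0 t=0 v=2: → [0,3); WM=-1
i=1 t=2 v=2: → [0,5); WM=1
i=2 t=4 v=1: → [0,7); WM=3
i=3 t=4 v=5: → [0,7); WM=3
i=4 t=4 v=7: → [0,7); WM=3
i=5 t=5 v=2: → [0,8); WM=4
i=6 t=5 v=2: → [0,8); WM=4
i=7 t=4 v=4: → [0,8); WM=4
i=8 t=5 v=6: → [0,8); WM=4
i=9 t=6 v=5: → [0,9); WM=5
i=10 t=7 v=9: → [0,10); WM=6
i=11 t=9 v=8: → [0,12); WM=8
i=12 t=12 v=9: → [12,15); WM=11
i=13 t=7 v=9: DROP (t<11-3); WM=11
i=14 t=13 v=3: → [12,16); WM=12
i=15 t=14 v=2: → [12,17); WM=13
i=16 t=14 v=3: → [12,17); WM=13
i=17 t=14 v=4: → [12,17); WM=13
i=18 t=15 v=5: → [12,18); WM=14

13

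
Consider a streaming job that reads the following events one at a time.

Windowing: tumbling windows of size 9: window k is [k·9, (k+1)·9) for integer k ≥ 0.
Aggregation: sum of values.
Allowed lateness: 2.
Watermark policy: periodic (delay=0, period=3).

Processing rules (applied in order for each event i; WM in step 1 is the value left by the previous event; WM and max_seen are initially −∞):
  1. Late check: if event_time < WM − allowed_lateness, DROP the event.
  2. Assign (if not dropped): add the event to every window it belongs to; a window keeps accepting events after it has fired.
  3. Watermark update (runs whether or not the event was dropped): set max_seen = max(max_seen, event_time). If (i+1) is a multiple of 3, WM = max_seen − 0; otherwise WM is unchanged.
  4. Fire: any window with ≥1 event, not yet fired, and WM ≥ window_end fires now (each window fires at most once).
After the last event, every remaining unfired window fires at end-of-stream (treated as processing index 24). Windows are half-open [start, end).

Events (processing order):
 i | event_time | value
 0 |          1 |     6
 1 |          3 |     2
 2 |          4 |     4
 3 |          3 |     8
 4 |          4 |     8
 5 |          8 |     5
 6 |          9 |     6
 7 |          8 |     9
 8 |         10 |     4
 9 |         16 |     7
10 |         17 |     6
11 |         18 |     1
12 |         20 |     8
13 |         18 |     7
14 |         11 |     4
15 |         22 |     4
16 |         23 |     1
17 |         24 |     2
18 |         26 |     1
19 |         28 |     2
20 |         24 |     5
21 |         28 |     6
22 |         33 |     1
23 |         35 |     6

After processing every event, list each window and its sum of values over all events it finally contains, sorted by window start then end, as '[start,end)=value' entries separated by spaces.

[0,9)=42 [9,18)=23 [18,27)=29 [27,36)=15

i=0 t=1 v=6: → [0,9); WM=−∞
i=1 t=3 v=2: → [0,9); WM=−∞
i=2 t=4 v=4: → [0,9); WM=4
i=3 t=3 v=8: → [0,9); WM=4
i=4 t=4 v=8: → [0,9); WM=4
i=5 t=8 v=5: → [0,9); WM=8
i=6 t=9 v=6: → [9,18); WM=8
i=7 t=8 v=9: → [0,9); WM=8
i=8 t=10 v=4: → [9,18); WM=10; [0,9) fires=42
i=9 t=16 v=7: → [9,18); WM=10
i=10 t=17 v=6: → [9,18); WM=10
i=11 t=18 v=1: → [18,27); WM=18; [9,18) fires=23
i=12 t=20 v=8: → [18,27); WM=18
i=13 t=18 v=7: → [18,27); WM=18
i=14 t=11 v=4: DROP (t<18-2); WM=20
i=15 t=22 v=4: → [18,27); WM=20
i=16 t=23 v=1: → [18,27); WM=20
i=17 t=24 v=2: → [18,27); WM=24
i=18 t=26 v=1: → [18,27); WM=24
i=19 t=28 v=2: → [27,36); WM=24
i=20 t=24 v=5: → [18,27); WM=28; [18,27) fires=29
i=21 t=28 v=6: → [27,36); WM=28
i=22 t=33 v=1: → [27,36); WM=28
i=23 t=35 v=6: → [27,36); WM=35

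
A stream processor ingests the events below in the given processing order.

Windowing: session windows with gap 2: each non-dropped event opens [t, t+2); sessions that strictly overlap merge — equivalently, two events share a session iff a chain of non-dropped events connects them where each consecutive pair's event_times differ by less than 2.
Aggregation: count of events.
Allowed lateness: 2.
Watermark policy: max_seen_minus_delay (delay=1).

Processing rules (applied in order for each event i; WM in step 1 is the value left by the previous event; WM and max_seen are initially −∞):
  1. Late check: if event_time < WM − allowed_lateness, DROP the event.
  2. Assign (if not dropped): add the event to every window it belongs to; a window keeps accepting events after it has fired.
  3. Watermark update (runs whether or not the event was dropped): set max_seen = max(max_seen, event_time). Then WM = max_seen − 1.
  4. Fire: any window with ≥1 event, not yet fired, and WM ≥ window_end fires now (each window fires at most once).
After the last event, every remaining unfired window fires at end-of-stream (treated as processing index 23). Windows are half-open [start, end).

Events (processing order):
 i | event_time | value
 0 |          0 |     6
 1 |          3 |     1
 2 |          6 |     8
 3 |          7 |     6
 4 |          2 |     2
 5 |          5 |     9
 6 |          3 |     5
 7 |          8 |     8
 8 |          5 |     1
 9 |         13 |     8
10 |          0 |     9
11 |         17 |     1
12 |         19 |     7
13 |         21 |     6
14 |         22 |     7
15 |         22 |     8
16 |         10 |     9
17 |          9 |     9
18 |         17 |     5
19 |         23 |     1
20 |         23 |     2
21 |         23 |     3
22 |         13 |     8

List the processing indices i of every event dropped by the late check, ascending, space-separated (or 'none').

i=0 t=0 v=6: → [0,2); WM=-1
i=1 t=3 v=1: → [3,5); WM=2
i=2 t=6 v=8: → [6,8); WM=5
i=3 t=7 v=6: → [6,9); WM=6
i=4 t=2 v=2: DROP (t<6-2); WM=6
i=5 t=5 v=9: → [5,9); WM=6
i=6 t=3 v=5: DROP (t<6-2); WM=6
i=7 t=8 v=8: → [5,10); WM=7
i=8 t=5 v=1: → [5,10); WM=7
i=9 t=13 v=8: → [13,15); WM=12
i=10 t=0 v=9: DROP (t<12-2); WM=12
i=11 t=17 v=1: → [17,19); WM=16
i=12 t=19 v=7: → [19,21); WM=18
i=13 t=21 v=6: → [21,23); WM=20
i=14 t=22 v=7: → [21,24); WM=21
i=15 t=22 v=8: → [21,24); WM=21
i=16 t=10 v=9: DROP (t<21-2); WM=21
i=17 t=9 v=9: DROP (t<21-2); WM=21
i=18 t=17 v=5: DROP (t<21-2); WM=21
i=19 t=23 v=1: → [21,25); WM=22
i=20 t=23 v=2: → [21,25); WM=22
i=21 t=23 v=3: → [21,25); WM=22
i=22 t=13 v=8: DROP (t<22-2); WM=22

4 6 10 16 17 18 22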